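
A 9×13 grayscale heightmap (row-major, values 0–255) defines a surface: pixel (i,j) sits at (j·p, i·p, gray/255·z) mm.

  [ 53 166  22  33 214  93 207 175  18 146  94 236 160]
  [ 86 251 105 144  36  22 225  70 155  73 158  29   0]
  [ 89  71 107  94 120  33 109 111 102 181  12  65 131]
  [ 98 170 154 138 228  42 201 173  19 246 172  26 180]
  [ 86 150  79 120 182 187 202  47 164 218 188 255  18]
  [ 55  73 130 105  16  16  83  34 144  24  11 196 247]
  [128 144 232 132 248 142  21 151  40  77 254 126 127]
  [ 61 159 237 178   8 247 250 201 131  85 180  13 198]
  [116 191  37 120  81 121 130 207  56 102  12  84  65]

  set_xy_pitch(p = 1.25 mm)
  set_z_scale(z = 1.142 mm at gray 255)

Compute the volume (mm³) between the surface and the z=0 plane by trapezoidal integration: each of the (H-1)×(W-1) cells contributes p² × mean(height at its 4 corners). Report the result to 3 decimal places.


height_mm = gray/255 × 1.142; cell vol = 1.25² × mean(4 corners)
unit = 1.25² × 1.142 / (4×255) = 0.00174939 mm³ per gray-sum
row 0: Σ corner-gray over 12 cells = 5643  → 9.8718
row 1: Σ corner-gray over 12 cells = 4852  → 8.4880
row 2: Σ corner-gray over 12 cells = 5646  → 9.8770
row 3: Σ corner-gray over 12 cells = 7104  → 12.4276
row 4: Σ corner-gray over 12 cells = 5654  → 9.8910
row 5: Σ corner-gray over 12 cells = 5355  → 9.3680
row 6: Σ corner-gray over 12 cells = 7026  → 12.2912
row 7: Σ corner-gray over 12 cells = 6100  → 10.6713
Σ rows: total corner-gray = 47380  → 82.8860 mm³

82.886


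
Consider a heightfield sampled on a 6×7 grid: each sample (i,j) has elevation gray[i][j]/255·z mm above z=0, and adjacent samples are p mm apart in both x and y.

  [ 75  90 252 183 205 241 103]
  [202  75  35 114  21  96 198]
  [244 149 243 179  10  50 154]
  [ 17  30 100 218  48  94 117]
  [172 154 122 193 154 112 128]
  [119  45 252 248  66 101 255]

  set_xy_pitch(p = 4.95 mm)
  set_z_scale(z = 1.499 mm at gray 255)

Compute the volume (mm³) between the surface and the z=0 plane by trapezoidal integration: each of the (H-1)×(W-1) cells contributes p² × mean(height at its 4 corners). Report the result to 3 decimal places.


546.258

height_mm = gray/255 × 1.499; cell vol = 4.95² × mean(4 corners)
unit = 4.95² × 1.499 / (4×255) = 0.0360091 mm³ per gray-sum
row 0: Σ corner-gray over 6 cells = 3202  → 115.3010
row 1: Σ corner-gray over 6 cells = 2742  → 98.7369
row 2: Σ corner-gray over 6 cells = 2774  → 99.8891
row 3: Σ corner-gray over 6 cells = 2884  → 103.8501
row 4: Σ corner-gray over 6 cells = 3568  → 128.4803
Σ rows: total corner-gray = 15170  → 546.2575 mm³


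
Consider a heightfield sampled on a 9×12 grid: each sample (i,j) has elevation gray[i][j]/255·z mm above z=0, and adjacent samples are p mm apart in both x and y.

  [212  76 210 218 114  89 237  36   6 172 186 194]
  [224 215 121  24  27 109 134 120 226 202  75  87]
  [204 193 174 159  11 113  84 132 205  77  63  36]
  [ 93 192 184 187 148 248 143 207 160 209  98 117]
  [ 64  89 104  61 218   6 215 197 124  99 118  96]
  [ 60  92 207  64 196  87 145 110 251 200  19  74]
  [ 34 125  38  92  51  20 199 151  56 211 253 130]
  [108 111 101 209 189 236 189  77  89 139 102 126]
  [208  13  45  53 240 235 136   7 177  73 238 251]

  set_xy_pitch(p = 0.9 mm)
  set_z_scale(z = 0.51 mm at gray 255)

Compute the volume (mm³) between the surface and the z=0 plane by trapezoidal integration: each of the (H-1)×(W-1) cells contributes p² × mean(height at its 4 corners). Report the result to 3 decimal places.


height_mm = gray/255 × 0.51; cell vol = 0.9² × mean(4 corners)
unit = 0.9² × 0.51 / (4×255) = 0.000405 mm³ per gray-sum
row 0: Σ corner-gray over 11 cells = 5911  → 2.3940
row 1: Σ corner-gray over 11 cells = 5479  → 2.2190
row 2: Σ corner-gray over 11 cells = 6424  → 2.6017
row 3: Σ corner-gray over 11 cells = 6384  → 2.5855
row 4: Σ corner-gray over 11 cells = 5498  → 2.2267
row 5: Σ corner-gray over 11 cells = 5432  → 2.2000
row 6: Σ corner-gray over 11 cells = 5674  → 2.2980
row 7: Σ corner-gray over 11 cells = 6011  → 2.4345
Σ rows: total corner-gray = 46813  → 18.9593 mm³

18.959


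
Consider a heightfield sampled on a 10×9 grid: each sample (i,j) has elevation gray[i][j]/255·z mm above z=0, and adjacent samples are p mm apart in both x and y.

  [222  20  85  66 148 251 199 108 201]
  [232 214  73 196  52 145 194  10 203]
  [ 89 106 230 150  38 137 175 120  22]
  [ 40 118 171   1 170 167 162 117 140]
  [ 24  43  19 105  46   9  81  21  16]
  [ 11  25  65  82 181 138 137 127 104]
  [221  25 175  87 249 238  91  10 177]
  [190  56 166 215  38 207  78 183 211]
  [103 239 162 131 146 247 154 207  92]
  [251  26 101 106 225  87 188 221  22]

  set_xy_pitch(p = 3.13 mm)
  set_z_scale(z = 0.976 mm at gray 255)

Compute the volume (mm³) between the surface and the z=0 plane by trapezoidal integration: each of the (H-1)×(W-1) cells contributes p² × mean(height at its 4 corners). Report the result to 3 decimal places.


height_mm = gray/255 × 0.976; cell vol = 3.13² × mean(4 corners)
unit = 3.13² × 0.976 / (4×255) = 0.00937429 mm³ per gray-sum
row 0: Σ corner-gray over 8 cells = 4380  → 41.0594
row 1: Σ corner-gray over 8 cells = 4226  → 39.6157
row 2: Σ corner-gray over 8 cells = 4015  → 37.6378
row 3: Σ corner-gray over 8 cells = 2680  → 25.1231
row 4: Σ corner-gray over 8 cells = 2313  → 21.6827
row 5: Σ corner-gray over 8 cells = 3773  → 35.3692
row 6: Σ corner-gray over 8 cells = 4435  → 41.5750
row 7: Σ corner-gray over 8 cells = 5054  → 47.3777
row 8: Σ corner-gray over 8 cells = 4948  → 46.3840
Σ rows: total corner-gray = 35824  → 335.8245 mm³

335.825


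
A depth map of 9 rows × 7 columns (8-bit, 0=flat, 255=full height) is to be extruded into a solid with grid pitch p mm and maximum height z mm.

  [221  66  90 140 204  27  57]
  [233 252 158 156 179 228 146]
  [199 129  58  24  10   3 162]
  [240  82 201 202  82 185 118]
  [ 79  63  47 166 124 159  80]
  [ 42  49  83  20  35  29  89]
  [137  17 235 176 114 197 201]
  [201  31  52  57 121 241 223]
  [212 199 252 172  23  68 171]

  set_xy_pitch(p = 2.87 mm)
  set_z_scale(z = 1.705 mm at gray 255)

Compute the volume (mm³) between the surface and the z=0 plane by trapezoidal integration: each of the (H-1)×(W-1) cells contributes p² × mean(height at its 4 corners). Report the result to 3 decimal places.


height_mm = gray/255 × 1.705; cell vol = 2.87² × mean(4 corners)
unit = 2.87² × 1.705 / (4×255) = 0.0137685 mm³ per gray-sum
row 0: Σ corner-gray over 6 cells = 3657  → 50.3516
row 1: Σ corner-gray over 6 cells = 3134  → 43.1506
row 2: Σ corner-gray over 6 cells = 2671  → 36.7758
row 3: Σ corner-gray over 6 cells = 3139  → 43.2195
row 4: Σ corner-gray over 6 cells = 1840  → 25.3341
row 5: Σ corner-gray over 6 cells = 2379  → 32.7554
row 6: Σ corner-gray over 6 cells = 3244  → 44.6652
row 7: Σ corner-gray over 6 cells = 3239  → 44.5963
Σ rows: total corner-gray = 23303  → 320.8484 mm³

320.848


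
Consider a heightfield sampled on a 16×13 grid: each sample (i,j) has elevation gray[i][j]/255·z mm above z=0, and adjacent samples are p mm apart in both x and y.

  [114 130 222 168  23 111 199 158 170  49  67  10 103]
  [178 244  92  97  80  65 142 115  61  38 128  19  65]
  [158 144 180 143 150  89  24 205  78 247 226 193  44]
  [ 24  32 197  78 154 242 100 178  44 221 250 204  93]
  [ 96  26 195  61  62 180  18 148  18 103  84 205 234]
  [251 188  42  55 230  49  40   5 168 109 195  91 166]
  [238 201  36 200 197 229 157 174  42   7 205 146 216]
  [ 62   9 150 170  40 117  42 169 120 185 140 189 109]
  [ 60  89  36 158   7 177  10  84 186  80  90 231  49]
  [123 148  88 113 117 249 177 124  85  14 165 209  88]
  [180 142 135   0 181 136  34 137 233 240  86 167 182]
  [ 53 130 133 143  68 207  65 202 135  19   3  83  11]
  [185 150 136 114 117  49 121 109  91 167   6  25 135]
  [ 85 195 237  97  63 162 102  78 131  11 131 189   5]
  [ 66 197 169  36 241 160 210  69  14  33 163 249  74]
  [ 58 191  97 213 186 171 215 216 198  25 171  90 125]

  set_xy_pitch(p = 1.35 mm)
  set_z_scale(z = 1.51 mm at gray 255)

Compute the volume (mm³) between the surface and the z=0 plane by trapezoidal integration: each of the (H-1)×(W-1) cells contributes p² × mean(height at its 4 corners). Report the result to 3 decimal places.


height_mm = gray/255 × 1.51; cell vol = 1.35² × mean(4 corners)
unit = 1.35² × 1.51 / (4×255) = 0.00269801 mm³ per gray-sum
row 0: Σ corner-gray over 12 cells = 5236  → 14.1268
row 1: Σ corner-gray over 12 cells = 5965  → 16.0937
row 2: Σ corner-gray over 12 cells = 7077  → 19.0939
row 3: Σ corner-gray over 12 cells = 6047  → 16.3149
row 4: Σ corner-gray over 12 cells = 5291  → 14.2752
row 5: Σ corner-gray over 12 cells = 6403  → 17.2754
row 6: Σ corner-gray over 12 cells = 6475  → 17.4696
row 7: Σ corner-gray over 12 cells = 5238  → 14.1322
row 8: Σ corner-gray over 12 cells = 5594  → 15.0927
row 9: Σ corner-gray over 12 cells = 6533  → 17.6261
row 10: Σ corner-gray over 12 cells = 5784  → 15.6053
row 11: Σ corner-gray over 12 cells = 4930  → 13.3012
row 12: Σ corner-gray over 12 cells = 5372  → 14.4937
row 13: Σ corner-gray over 12 cells = 6104  → 16.4687
row 14: Σ corner-gray over 12 cells = 6951  → 18.7539
Σ rows: total corner-gray = 89000  → 240.1233 mm³

240.123


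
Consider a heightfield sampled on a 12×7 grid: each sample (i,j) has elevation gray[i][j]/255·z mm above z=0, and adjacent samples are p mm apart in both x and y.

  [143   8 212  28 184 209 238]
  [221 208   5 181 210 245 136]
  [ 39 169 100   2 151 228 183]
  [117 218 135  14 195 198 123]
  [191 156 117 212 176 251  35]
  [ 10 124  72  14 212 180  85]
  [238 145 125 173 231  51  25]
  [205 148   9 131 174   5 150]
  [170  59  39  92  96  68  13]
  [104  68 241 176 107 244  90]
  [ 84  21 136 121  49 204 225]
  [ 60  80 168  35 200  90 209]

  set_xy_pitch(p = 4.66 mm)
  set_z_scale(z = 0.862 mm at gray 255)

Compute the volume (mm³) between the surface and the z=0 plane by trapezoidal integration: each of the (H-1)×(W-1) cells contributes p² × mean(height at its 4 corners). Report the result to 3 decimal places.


636.991

height_mm = gray/255 × 0.862; cell vol = 4.66² × mean(4 corners)
unit = 4.66² × 0.862 / (4×255) = 0.0183518 mm³ per gray-sum
row 0: Σ corner-gray over 6 cells = 3718  → 68.2320
row 1: Σ corner-gray over 6 cells = 3577  → 65.6444
row 2: Σ corner-gray over 6 cells = 3282  → 60.2306
row 3: Σ corner-gray over 6 cells = 3810  → 69.9204
row 4: Σ corner-gray over 6 cells = 3349  → 61.4602
row 5: Σ corner-gray over 6 cells = 3012  → 55.2757
row 6: Σ corner-gray over 6 cells = 3002  → 55.0921
row 7: Σ corner-gray over 6 cells = 2180  → 40.0069
row 8: Σ corner-gray over 6 cells = 2757  → 50.5959
row 9: Σ corner-gray over 6 cells = 3237  → 59.4048
row 10: Σ corner-gray over 6 cells = 2786  → 51.1281
Σ rows: total corner-gray = 34710  → 636.9914 mm³


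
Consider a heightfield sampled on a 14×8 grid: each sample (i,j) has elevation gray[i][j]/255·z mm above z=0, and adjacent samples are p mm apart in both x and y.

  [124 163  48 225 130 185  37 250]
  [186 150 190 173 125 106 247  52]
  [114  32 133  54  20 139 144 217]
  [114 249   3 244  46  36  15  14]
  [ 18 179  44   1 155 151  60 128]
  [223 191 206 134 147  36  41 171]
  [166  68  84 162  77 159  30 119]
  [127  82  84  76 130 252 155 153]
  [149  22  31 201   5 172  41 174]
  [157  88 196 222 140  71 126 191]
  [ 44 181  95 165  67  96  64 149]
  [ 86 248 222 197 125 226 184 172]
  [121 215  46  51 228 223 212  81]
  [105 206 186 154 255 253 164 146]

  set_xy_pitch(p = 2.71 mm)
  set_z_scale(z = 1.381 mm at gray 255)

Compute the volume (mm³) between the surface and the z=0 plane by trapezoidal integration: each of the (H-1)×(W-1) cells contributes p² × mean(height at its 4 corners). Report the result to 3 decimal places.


height_mm = gray/255 × 1.381; cell vol = 2.71² × mean(4 corners)
unit = 2.71² × 1.381 / (4×255) = 0.00994334 mm³ per gray-sum
row 0: Σ corner-gray over 7 cells = 4170  → 41.4637
row 1: Σ corner-gray over 7 cells = 3595  → 35.7463
row 2: Σ corner-gray over 7 cells = 2689  → 26.7376
row 3: Σ corner-gray over 7 cells = 2640  → 26.2504
row 4: Σ corner-gray over 7 cells = 3230  → 32.1170
row 5: Σ corner-gray over 7 cells = 3349  → 33.3002
row 6: Σ corner-gray over 7 cells = 3283  → 32.6440
row 7: Σ corner-gray over 7 cells = 3105  → 30.8741
row 8: Σ corner-gray over 7 cells = 3301  → 32.8230
row 9: Σ corner-gray over 7 cells = 3563  → 35.4281
row 10: Σ corner-gray over 7 cells = 4191  → 41.6725
row 11: Σ corner-gray over 7 cells = 4814  → 47.8672
row 12: Σ corner-gray over 7 cells = 4839  → 48.1158
Σ rows: total corner-gray = 46769  → 465.0399 mm³

465.040


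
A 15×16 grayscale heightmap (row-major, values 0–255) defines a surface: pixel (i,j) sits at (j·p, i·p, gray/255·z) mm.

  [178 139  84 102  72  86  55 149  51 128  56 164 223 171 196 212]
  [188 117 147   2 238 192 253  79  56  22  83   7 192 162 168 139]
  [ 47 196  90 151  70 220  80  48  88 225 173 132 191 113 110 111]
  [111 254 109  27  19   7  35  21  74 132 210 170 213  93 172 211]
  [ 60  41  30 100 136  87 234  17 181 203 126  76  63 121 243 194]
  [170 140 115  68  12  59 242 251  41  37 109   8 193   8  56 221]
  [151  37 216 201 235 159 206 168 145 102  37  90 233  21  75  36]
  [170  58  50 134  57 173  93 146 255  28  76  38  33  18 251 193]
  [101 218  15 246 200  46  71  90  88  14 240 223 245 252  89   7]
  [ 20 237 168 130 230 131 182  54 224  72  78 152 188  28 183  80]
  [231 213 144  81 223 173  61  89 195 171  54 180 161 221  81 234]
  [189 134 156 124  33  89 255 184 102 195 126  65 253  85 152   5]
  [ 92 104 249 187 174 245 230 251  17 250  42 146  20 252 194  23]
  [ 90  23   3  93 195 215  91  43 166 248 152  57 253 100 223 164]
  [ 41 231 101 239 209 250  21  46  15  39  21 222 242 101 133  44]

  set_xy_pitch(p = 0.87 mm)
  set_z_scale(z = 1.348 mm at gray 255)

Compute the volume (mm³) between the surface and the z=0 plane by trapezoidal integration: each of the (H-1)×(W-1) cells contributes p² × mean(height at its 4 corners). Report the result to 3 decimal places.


height_mm = gray/255 × 1.348; cell vol = 0.87² × mean(4 corners)
unit = 0.87² × 1.348 / (4×255) = 0.0010003 mm³ per gray-sum
row 0: Σ corner-gray over 15 cells = 7505  → 7.5072
row 1: Σ corner-gray over 15 cells = 7695  → 7.6973
row 2: Σ corner-gray over 15 cells = 7326  → 7.3282
row 3: Σ corner-gray over 15 cells = 6964  → 6.9661
row 4: Σ corner-gray over 15 cells = 6639  → 6.6410
row 5: Σ corner-gray over 15 cells = 7106  → 7.1081
row 6: Σ corner-gray over 15 cells = 7220  → 7.2221
row 7: Σ corner-gray over 15 cells = 7365  → 7.3672
row 8: Σ corner-gray over 15 cells = 8396  → 8.3985
row 9: Σ corner-gray over 15 cells = 8773  → 8.7756
row 10: Σ corner-gray over 15 cells = 8659  → 8.6616
row 11: Σ corner-gray over 15 cells = 8937  → 8.9396
row 12: Σ corner-gray over 15 cells = 8815  → 8.8176
row 13: Σ corner-gray over 15 cells = 7803  → 7.8053
Σ rows: total corner-gray = 109203  → 109.2352 mm³

109.235


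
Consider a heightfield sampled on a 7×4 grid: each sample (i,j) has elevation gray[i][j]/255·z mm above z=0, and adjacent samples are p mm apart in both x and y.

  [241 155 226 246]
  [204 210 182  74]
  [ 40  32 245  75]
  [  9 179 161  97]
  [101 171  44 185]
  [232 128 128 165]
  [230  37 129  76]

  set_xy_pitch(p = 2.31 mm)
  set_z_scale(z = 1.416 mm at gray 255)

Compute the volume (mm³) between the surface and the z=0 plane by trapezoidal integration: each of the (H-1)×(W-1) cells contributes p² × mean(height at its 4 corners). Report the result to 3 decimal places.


75.344

height_mm = gray/255 × 1.416; cell vol = 2.31² × mean(4 corners)
unit = 2.31² × 1.416 / (4×255) = 0.00740776 mm³ per gray-sum
row 0: Σ corner-gray over 3 cells = 2311  → 17.1193
row 1: Σ corner-gray over 3 cells = 1731  → 12.8228
row 2: Σ corner-gray over 3 cells = 1455  → 10.7783
row 3: Σ corner-gray over 3 cells = 1502  → 11.1265
row 4: Σ corner-gray over 3 cells = 1625  → 12.0376
row 5: Σ corner-gray over 3 cells = 1547  → 11.4598
Σ rows: total corner-gray = 10171  → 75.3444 mm³


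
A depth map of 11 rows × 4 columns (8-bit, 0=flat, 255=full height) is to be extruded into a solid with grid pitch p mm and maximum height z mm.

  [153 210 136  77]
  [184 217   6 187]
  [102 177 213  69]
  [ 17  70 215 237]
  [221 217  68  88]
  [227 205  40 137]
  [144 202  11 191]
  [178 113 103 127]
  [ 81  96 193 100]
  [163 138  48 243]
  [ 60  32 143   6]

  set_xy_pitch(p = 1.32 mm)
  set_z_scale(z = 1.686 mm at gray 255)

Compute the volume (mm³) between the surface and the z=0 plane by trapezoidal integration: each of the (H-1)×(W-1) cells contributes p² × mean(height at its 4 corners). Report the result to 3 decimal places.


height_mm = gray/255 × 1.686; cell vol = 1.32² × mean(4 corners)
unit = 1.32² × 1.686 / (4×255) = 0.00288008 mm³ per gray-sum
row 0: Σ corner-gray over 3 cells = 1739  → 5.0085
row 1: Σ corner-gray over 3 cells = 1768  → 5.0920
row 2: Σ corner-gray over 3 cells = 1775  → 5.1122
row 3: Σ corner-gray over 3 cells = 1703  → 4.9048
row 4: Σ corner-gray over 3 cells = 1733  → 4.9912
row 5: Σ corner-gray over 3 cells = 1615  → 4.6513
row 6: Σ corner-gray over 3 cells = 1498  → 4.3144
row 7: Σ corner-gray over 3 cells = 1496  → 4.3086
row 8: Σ corner-gray over 3 cells = 1537  → 4.4267
row 9: Σ corner-gray over 3 cells = 1194  → 3.4388
Σ rows: total corner-gray = 16058  → 46.2484 mm³

46.248


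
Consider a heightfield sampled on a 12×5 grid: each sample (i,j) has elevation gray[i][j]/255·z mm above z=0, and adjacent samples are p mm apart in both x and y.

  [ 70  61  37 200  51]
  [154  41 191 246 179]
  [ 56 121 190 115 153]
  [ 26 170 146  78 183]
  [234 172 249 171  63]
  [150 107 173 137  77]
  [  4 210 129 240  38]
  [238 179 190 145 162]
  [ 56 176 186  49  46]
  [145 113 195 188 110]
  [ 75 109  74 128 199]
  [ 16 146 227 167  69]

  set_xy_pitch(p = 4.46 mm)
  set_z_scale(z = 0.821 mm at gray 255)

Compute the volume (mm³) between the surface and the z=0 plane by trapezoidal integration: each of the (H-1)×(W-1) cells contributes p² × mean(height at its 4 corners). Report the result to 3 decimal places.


height_mm = gray/255 × 0.821; cell vol = 4.46² × mean(4 corners)
unit = 4.46² × 0.821 / (4×255) = 0.0160108 mm³ per gray-sum
row 0: Σ corner-gray over 4 cells = 2006  → 32.1176
row 1: Σ corner-gray over 4 cells = 2350  → 37.6254
row 2: Σ corner-gray over 4 cells = 2058  → 32.9502
row 3: Σ corner-gray over 4 cells = 2478  → 39.6747
row 4: Σ corner-gray over 4 cells = 2542  → 40.6994
row 5: Σ corner-gray over 4 cells = 2261  → 36.2004
row 6: Σ corner-gray over 4 cells = 2628  → 42.0764
row 7: Σ corner-gray over 4 cells = 2352  → 37.6574
row 8: Σ corner-gray over 4 cells = 2171  → 34.7594
row 9: Σ corner-gray over 4 cells = 2143  → 34.3111
row 10: Σ corner-gray over 4 cells = 2061  → 32.9982
Σ rows: total corner-gray = 25050  → 401.0702 mm³

401.070


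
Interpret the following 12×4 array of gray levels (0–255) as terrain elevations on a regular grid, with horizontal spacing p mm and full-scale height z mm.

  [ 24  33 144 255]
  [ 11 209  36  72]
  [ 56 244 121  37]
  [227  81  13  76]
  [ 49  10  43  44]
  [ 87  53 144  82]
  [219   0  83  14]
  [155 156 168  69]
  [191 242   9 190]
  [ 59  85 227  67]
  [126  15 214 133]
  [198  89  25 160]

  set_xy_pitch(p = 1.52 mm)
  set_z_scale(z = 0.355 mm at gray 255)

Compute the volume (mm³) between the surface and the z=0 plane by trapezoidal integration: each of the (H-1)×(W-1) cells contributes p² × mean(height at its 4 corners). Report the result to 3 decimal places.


11.064

height_mm = gray/255 × 0.355; cell vol = 1.52² × mean(4 corners)
unit = 1.52² × 0.355 / (4×255) = 0.00080411 mm³ per gray-sum
row 0: Σ corner-gray over 3 cells = 1206  → 0.9698
row 1: Σ corner-gray over 3 cells = 1396  → 1.1225
row 2: Σ corner-gray over 3 cells = 1314  → 1.0566
row 3: Σ corner-gray over 3 cells = 690  → 0.5548
row 4: Σ corner-gray over 3 cells = 762  → 0.6127
row 5: Σ corner-gray over 3 cells = 962  → 0.7736
row 6: Σ corner-gray over 3 cells = 1271  → 1.0220
row 7: Σ corner-gray over 3 cells = 1755  → 1.4112
row 8: Σ corner-gray over 3 cells = 1633  → 1.3131
row 9: Σ corner-gray over 3 cells = 1467  → 1.1796
row 10: Σ corner-gray over 3 cells = 1303  → 1.0478
Σ rows: total corner-gray = 13759  → 11.0637 mm³


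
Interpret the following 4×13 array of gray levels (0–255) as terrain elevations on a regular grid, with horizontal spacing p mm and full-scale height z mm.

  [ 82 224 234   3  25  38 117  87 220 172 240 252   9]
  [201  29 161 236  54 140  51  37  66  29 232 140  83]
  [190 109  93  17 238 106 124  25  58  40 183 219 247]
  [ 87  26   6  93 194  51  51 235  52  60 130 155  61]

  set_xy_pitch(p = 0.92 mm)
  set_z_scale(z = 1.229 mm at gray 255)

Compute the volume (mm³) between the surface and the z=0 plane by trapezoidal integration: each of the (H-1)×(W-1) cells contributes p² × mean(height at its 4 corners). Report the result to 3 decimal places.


height_mm = gray/255 × 1.229; cell vol = 0.92² × mean(4 corners)
unit = 0.92² × 1.229 / (4×255) = 0.00101983 mm³ per gray-sum
row 0: Σ corner-gray over 12 cells = 5949  → 6.0670
row 1: Σ corner-gray over 12 cells = 5495  → 5.6040
row 2: Σ corner-gray over 12 cells = 5115  → 5.2164
Σ rows: total corner-gray = 16559  → 16.8873 mm³

16.887


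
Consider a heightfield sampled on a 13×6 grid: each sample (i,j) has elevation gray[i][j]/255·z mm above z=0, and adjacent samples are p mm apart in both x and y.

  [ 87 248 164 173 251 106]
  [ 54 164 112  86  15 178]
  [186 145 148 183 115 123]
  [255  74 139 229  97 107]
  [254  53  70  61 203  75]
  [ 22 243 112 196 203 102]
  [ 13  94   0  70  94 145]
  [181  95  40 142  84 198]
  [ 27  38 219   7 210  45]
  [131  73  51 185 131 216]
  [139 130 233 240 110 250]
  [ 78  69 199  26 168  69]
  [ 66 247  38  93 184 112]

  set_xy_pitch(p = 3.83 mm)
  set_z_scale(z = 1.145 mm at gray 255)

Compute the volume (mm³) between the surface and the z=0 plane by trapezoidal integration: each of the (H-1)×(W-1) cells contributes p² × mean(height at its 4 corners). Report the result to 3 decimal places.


498.723

height_mm = gray/255 × 1.145; cell vol = 3.83² × mean(4 corners)
unit = 3.83² × 1.145 / (4×255) = 0.0164666 mm³ per gray-sum
row 0: Σ corner-gray over 5 cells = 2851  → 46.9462
row 1: Σ corner-gray over 5 cells = 2477  → 40.7877
row 2: Σ corner-gray over 5 cells = 2931  → 48.2635
row 3: Σ corner-gray over 5 cells = 2543  → 41.8745
row 4: Σ corner-gray over 5 cells = 2735  → 45.0360
row 5: Σ corner-gray over 5 cells = 2306  → 37.9719
row 6: Σ corner-gray over 5 cells = 1775  → 29.2281
row 7: Σ corner-gray over 5 cells = 2121  → 34.9256
row 8: Σ corner-gray over 5 cells = 2247  → 37.0004
row 9: Σ corner-gray over 5 cells = 3042  → 50.0913
row 10: Σ corner-gray over 5 cells = 2886  → 47.5225
row 11: Σ corner-gray over 5 cells = 2373  → 39.0751
Σ rows: total corner-gray = 30287  → 498.7227 mm³


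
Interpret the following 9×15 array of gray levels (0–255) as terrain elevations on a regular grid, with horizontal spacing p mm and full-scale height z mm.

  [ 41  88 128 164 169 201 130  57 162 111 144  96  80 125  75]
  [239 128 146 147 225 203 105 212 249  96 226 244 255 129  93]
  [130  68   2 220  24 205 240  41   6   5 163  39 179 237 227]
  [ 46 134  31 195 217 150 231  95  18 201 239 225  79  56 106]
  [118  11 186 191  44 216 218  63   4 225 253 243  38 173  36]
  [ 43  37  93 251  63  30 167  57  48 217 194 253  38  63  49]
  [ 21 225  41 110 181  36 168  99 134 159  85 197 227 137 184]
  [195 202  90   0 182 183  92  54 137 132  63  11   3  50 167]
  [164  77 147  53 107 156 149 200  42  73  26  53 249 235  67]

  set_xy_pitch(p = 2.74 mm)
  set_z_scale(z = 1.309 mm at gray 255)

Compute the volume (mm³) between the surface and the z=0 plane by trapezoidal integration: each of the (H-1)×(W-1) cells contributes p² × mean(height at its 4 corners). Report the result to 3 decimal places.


height_mm = gray/255 × 1.309; cell vol = 2.74² × mean(4 corners)
unit = 2.74² × 1.309 / (4×255) = 0.00963475 mm³ per gray-sum
row 0: Σ corner-gray over 14 cells = 8488  → 81.7798
row 1: Σ corner-gray over 14 cells = 8277  → 79.7469
row 2: Σ corner-gray over 14 cells = 7109  → 68.4935
row 3: Σ corner-gray over 14 cells = 7778  → 74.9391
row 4: Σ corner-gray over 14 cells = 6998  → 67.4240
row 5: Σ corner-gray over 14 cells = 6917  → 66.6436
row 6: Σ corner-gray over 14 cells = 6563  → 63.2329
row 7: Σ corner-gray over 14 cells = 6125  → 59.0129
Σ rows: total corner-gray = 58255  → 561.2726 mm³

561.273


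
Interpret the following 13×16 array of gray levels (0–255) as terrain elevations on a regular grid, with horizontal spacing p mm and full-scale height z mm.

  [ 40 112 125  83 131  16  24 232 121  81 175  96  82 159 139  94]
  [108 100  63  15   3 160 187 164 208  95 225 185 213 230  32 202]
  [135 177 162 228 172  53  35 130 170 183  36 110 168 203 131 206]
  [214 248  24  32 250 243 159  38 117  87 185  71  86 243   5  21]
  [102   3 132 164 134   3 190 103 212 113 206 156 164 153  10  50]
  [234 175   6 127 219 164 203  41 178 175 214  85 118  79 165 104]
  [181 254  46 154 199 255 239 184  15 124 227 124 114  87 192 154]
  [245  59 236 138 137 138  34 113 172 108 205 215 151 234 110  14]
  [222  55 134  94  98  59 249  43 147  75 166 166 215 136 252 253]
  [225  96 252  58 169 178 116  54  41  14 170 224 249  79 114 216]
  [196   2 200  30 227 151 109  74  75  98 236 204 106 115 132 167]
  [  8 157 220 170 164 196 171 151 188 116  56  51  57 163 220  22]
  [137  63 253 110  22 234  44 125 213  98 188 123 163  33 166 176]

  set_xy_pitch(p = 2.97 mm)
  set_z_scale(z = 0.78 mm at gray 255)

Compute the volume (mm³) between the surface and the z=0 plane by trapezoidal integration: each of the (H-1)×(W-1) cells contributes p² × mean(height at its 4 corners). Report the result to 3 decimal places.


height_mm = gray/255 × 0.78; cell vol = 2.97² × mean(4 corners)
unit = 2.97² × 0.78 / (4×255) = 0.00674539 mm³ per gray-sum
row 0: Σ corner-gray over 15 cells = 7356  → 49.6191
row 1: Σ corner-gray over 15 cells = 8327  → 56.1689
row 2: Σ corner-gray over 15 cells = 8068  → 54.4218
row 3: Σ corner-gray over 15 cells = 7449  → 50.2464
row 4: Σ corner-gray over 15 cells = 7874  → 53.1132
row 5: Σ corner-gray over 15 cells = 8999  → 60.7018
row 6: Σ corner-gray over 15 cells = 9122  → 61.5315
row 7: Σ corner-gray over 15 cells = 8612  → 58.0913
row 8: Σ corner-gray over 15 cells = 8322  → 56.1352
row 9: Σ corner-gray over 15 cells = 7950  → 53.6259
row 10: Σ corner-gray over 15 cells = 8071  → 54.4421
row 11: Σ corner-gray over 15 cells = 8173  → 55.1301
Σ rows: total corner-gray = 98323  → 663.2274 mm³

663.227


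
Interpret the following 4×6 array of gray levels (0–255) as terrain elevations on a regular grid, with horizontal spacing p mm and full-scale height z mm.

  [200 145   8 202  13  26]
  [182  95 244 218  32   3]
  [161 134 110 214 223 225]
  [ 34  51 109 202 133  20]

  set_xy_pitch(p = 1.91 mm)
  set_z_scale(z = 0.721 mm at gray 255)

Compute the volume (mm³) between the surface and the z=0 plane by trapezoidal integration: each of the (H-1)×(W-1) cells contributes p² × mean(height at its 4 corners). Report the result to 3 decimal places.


height_mm = gray/255 × 0.721; cell vol = 1.91² × mean(4 corners)
unit = 1.91² × 0.721 / (4×255) = 0.00257871 mm³ per gray-sum
row 0: Σ corner-gray over 5 cells = 2325  → 5.9955
row 1: Σ corner-gray over 5 cells = 3111  → 8.0224
row 2: Σ corner-gray over 5 cells = 2792  → 7.1997
Σ rows: total corner-gray = 8228  → 21.2176 mm³

21.218


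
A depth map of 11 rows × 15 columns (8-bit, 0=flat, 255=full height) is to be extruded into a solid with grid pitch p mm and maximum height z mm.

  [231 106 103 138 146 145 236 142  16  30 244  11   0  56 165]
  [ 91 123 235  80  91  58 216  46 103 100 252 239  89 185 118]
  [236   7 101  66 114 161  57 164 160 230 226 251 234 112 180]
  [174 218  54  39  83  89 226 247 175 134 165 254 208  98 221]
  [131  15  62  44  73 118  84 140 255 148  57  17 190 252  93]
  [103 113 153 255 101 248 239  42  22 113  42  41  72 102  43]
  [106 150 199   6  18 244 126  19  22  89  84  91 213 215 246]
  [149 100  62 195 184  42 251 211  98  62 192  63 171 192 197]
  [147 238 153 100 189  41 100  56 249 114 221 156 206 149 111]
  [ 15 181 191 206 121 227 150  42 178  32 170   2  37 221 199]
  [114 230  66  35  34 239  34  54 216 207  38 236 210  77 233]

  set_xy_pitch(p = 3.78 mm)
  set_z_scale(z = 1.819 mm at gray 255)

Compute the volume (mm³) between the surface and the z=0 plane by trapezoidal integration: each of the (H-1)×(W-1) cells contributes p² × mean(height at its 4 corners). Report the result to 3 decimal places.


height_mm = gray/255 × 1.819; cell vol = 3.78² × mean(4 corners)
unit = 3.78² × 1.819 / (4×255) = 0.025481 mm³ per gray-sum
row 0: Σ corner-gray over 14 cells = 6985  → 177.9846
row 1: Σ corner-gray over 14 cells = 8025  → 204.4849
row 2: Σ corner-gray over 14 cells = 8557  → 218.0407
row 3: Σ corner-gray over 14 cells = 7509  → 191.3367
row 4: Σ corner-gray over 14 cells = 6366  → 162.2119
row 5: Σ corner-gray over 14 cells = 6536  → 166.5437
row 6: Σ corner-gray over 14 cells = 7296  → 185.9092
row 7: Σ corner-gray over 14 cells = 8194  → 208.7912
row 8: Σ corner-gray over 14 cells = 7932  → 202.1151
row 9: Σ corner-gray over 14 cells = 7429  → 189.2982
Σ rows: total corner-gray = 74829  → 1906.7163 mm³

1906.716


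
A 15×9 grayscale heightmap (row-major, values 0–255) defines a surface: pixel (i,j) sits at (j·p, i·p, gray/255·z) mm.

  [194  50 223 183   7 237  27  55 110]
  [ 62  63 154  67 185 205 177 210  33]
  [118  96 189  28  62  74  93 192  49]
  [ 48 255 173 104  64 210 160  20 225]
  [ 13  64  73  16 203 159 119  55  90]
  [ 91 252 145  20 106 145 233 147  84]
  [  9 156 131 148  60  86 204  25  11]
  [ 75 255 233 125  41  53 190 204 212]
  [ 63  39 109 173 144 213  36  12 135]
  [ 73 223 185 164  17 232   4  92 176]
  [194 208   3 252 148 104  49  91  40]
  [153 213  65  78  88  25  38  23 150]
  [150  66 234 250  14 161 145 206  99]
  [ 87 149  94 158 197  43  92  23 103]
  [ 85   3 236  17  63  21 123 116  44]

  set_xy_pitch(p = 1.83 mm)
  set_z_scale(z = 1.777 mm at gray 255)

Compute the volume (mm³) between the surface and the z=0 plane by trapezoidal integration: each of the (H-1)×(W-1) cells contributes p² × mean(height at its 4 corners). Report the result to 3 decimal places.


height_mm = gray/255 × 1.777; cell vol = 1.83² × mean(4 corners)
unit = 1.83² × 1.777 / (4×255) = 0.00583431 mm³ per gray-sum
row 0: Σ corner-gray over 8 cells = 4085  → 23.8332
row 1: Σ corner-gray over 8 cells = 3852  → 22.4738
row 2: Σ corner-gray over 8 cells = 3880  → 22.6371
row 3: Σ corner-gray over 8 cells = 3726  → 21.7386
row 4: Σ corner-gray over 8 cells = 3752  → 21.8903
row 5: Σ corner-gray over 8 cells = 3911  → 22.8180
row 6: Σ corner-gray over 8 cells = 4129  → 24.0899
row 7: Σ corner-gray over 8 cells = 4139  → 24.1482
row 8: Σ corner-gray over 8 cells = 3733  → 21.7795
row 9: Σ corner-gray over 8 cells = 4027  → 23.4948
row 10: Σ corner-gray over 8 cells = 3307  → 19.2941
row 11: Σ corner-gray over 8 cells = 3764  → 21.9603
row 12: Σ corner-gray over 8 cells = 4103  → 23.9382
row 13: Σ corner-gray over 8 cells = 2989  → 17.4387
Σ rows: total corner-gray = 53397  → 311.5346 mm³

311.535


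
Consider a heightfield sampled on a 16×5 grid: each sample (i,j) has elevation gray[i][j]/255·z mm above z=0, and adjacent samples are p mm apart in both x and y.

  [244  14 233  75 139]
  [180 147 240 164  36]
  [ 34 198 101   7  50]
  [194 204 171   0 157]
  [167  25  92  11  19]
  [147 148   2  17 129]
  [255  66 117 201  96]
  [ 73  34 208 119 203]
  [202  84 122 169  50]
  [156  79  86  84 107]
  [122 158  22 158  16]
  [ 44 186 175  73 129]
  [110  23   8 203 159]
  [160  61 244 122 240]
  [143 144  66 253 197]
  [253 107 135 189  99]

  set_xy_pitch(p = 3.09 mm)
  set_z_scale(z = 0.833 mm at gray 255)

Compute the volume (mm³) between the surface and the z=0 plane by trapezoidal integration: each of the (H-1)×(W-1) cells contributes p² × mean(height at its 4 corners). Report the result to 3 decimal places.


222.692

height_mm = gray/255 × 0.833; cell vol = 3.09² × mean(4 corners)
unit = 3.09² × 0.833 / (4×255) = 0.00779761 mm³ per gray-sum
row 0: Σ corner-gray over 4 cells = 2345  → 18.2854
row 1: Σ corner-gray over 4 cells = 2014  → 15.7044
row 2: Σ corner-gray over 4 cells = 1797  → 14.0123
row 3: Σ corner-gray over 4 cells = 1543  → 12.0317
row 4: Σ corner-gray over 4 cells = 1052  → 8.2031
row 5: Σ corner-gray over 4 cells = 1729  → 13.4821
row 6: Σ corner-gray over 4 cells = 2117  → 16.5076
row 7: Σ corner-gray over 4 cells = 2000  → 15.5952
row 8: Σ corner-gray over 4 cells = 1763  → 13.7472
row 9: Σ corner-gray over 4 cells = 1575  → 12.2812
row 10: Σ corner-gray over 4 cells = 1855  → 14.4646
row 11: Σ corner-gray over 4 cells = 1778  → 13.8642
row 12: Σ corner-gray over 4 cells = 1991  → 15.5251
row 13: Σ corner-gray over 4 cells = 2520  → 19.6500
row 14: Σ corner-gray over 4 cells = 2480  → 19.3381
Σ rows: total corner-gray = 28559  → 222.6921 mm³


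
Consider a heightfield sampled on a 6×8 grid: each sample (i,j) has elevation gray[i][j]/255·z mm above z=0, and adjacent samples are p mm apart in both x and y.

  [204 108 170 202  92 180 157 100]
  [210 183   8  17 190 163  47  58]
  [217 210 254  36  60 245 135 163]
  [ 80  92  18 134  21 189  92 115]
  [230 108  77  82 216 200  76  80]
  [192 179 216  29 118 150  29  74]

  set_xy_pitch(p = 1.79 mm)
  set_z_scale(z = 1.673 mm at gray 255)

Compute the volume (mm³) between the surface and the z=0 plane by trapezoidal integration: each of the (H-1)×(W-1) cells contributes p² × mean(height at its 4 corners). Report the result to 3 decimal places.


92.221

height_mm = gray/255 × 1.673; cell vol = 1.79² × mean(4 corners)
unit = 1.79² × 1.673 / (4×255) = 0.00525535 mm³ per gray-sum
row 0: Σ corner-gray over 7 cells = 3606  → 18.9508
row 1: Σ corner-gray over 7 cells = 3744  → 19.6760
row 2: Σ corner-gray over 7 cells = 3547  → 18.6407
row 3: Σ corner-gray over 7 cells = 3115  → 16.3704
row 4: Σ corner-gray over 7 cells = 3536  → 18.5829
Σ rows: total corner-gray = 17548  → 92.2209 mm³


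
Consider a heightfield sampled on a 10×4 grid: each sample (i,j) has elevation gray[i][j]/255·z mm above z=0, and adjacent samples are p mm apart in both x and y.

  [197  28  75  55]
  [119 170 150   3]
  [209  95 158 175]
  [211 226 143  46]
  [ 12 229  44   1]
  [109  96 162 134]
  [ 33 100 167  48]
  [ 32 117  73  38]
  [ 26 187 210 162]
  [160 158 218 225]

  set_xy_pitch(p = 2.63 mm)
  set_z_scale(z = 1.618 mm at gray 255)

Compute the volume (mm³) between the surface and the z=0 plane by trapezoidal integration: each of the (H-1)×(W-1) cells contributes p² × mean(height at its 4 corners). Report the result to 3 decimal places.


height_mm = gray/255 × 1.618; cell vol = 2.63² × mean(4 corners)
unit = 2.63² × 1.618 / (4×255) = 0.0109721 mm³ per gray-sum
row 0: Σ corner-gray over 3 cells = 1220  → 13.3860
row 1: Σ corner-gray over 3 cells = 1652  → 18.1259
row 2: Σ corner-gray over 3 cells = 1885  → 20.6824
row 3: Σ corner-gray over 3 cells = 1554  → 17.0506
row 4: Σ corner-gray over 3 cells = 1318  → 14.4612
row 5: Σ corner-gray over 3 cells = 1374  → 15.0757
row 6: Σ corner-gray over 3 cells = 1065  → 11.6853
row 7: Σ corner-gray over 3 cells = 1432  → 15.7121
row 8: Σ corner-gray over 3 cells = 2119  → 23.2499
Σ rows: total corner-gray = 13619  → 149.4291 mm³

149.429


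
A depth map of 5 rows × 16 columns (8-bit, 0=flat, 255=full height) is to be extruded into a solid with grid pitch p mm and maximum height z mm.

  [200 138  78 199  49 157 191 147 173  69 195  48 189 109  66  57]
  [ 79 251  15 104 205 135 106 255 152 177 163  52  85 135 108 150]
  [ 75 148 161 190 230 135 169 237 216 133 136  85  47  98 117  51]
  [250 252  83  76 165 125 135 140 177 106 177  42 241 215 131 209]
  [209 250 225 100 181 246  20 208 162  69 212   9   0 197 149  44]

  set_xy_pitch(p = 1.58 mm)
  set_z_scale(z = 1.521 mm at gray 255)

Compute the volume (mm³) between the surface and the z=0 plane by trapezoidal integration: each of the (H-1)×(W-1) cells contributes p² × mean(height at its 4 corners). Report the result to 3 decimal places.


height_mm = gray/255 × 1.521; cell vol = 1.58² × mean(4 corners)
unit = 1.58² × 1.521 / (4×255) = 0.00372257 mm³ per gray-sum
row 0: Σ corner-gray over 15 cells = 7988  → 29.7359
row 1: Σ corner-gray over 15 cells = 8445  → 31.4371
row 2: Σ corner-gray over 15 cells = 8919  → 33.2016
row 3: Σ corner-gray over 15 cells = 8898  → 33.1235
Σ rows: total corner-gray = 34250  → 127.4981 mm³

127.498


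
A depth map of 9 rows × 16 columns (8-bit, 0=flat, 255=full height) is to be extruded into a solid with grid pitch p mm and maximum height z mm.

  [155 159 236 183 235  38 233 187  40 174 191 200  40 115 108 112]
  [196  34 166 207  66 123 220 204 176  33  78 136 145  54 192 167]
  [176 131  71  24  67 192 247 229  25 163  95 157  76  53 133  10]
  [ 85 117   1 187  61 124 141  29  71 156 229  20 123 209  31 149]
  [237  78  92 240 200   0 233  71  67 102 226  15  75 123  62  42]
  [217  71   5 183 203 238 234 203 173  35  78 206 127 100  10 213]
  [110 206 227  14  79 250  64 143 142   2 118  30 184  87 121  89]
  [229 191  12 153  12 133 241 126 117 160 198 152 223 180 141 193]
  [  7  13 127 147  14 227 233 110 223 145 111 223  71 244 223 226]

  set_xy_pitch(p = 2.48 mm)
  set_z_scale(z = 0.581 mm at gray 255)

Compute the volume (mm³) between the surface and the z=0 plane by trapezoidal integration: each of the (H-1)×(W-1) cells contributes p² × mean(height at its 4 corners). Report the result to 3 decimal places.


height_mm = gray/255 × 0.581; cell vol = 2.48² × mean(4 corners)
unit = 2.48² × 0.581 / (4×255) = 0.00350332 mm³ per gray-sum
row 0: Σ corner-gray over 15 cells = 8576  → 30.0444
row 1: Σ corner-gray over 15 cells = 7543  → 26.4255
row 2: Σ corner-gray over 15 cells = 6744  → 23.6264
row 3: Σ corner-gray over 15 cells = 6679  → 23.3986
row 4: Σ corner-gray over 15 cells = 7609  → 26.6567
row 5: Σ corner-gray over 15 cells = 7695  → 26.9580
row 6: Σ corner-gray over 15 cells = 8033  → 28.1421
row 7: Σ corner-gray over 15 cells = 8955  → 31.3722
Σ rows: total corner-gray = 61834  → 216.6240 mm³

216.624


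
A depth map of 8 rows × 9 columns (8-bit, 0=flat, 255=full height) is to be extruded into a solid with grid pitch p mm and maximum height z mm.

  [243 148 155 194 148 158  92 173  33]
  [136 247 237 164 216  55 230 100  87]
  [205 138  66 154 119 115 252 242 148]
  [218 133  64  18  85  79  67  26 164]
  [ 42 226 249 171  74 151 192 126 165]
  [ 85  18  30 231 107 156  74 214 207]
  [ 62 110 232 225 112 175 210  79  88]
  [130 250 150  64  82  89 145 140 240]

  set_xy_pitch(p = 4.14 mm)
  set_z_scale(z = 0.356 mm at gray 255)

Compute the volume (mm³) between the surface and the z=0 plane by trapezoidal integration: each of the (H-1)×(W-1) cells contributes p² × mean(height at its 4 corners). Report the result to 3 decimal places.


height_mm = gray/255 × 0.356; cell vol = 4.14² × mean(4 corners)
unit = 4.14² × 0.356 / (4×255) = 0.00598206 mm³ per gray-sum
row 0: Σ corner-gray over 8 cells = 5133  → 30.7059
row 1: Σ corner-gray over 8 cells = 5246  → 31.3819
row 2: Σ corner-gray over 8 cells = 3851  → 23.0369
row 3: Σ corner-gray over 8 cells = 3911  → 23.3958
row 4: Σ corner-gray over 8 cells = 4537  → 27.1406
row 5: Σ corner-gray over 8 cells = 4388  → 26.2493
row 6: Σ corner-gray over 8 cells = 4646  → 27.7926
Σ rows: total corner-gray = 31712  → 189.7030 mm³

189.703
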